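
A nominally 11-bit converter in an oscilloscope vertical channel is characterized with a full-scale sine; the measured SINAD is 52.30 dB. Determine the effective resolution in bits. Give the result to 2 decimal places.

ENOB = (52.30 − 1.76)/6.02 = 8.3953 bits.

8.40 bits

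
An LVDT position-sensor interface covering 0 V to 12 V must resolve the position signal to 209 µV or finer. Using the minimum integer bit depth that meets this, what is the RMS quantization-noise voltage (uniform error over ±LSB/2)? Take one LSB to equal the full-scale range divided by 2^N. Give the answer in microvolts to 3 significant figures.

V_FS = 12 V.
12 V / 209 µV = 57420. Since 2^15 = 32768 and 2^16 = 65536, N = 16.
Step size = 12/65536 V = 183.11 µV.
V_rms = LSB/√12 = 52.9 µV.

52.9 µV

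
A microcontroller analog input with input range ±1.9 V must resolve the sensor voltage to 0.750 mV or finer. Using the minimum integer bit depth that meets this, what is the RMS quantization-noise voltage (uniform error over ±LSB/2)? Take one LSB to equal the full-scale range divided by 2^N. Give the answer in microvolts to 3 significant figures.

Full-scale range = 1.9 V − (-1.9 V) = 3.8 V.
3.8 V / 0.750 mV = 5067. Since 2^12 = 4096 and 2^13 = 8192, N = 13.
LSB = 3.8 V / 2^13 = 463.87 µV.
RMS noise = LSB/√12 = 134 µV.

134 µV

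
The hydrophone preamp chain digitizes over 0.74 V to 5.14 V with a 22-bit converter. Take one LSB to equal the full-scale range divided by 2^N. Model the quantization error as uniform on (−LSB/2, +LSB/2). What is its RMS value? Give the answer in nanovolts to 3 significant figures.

303 nV

Full-scale range = 5.14 V − (0.74 V) = 4.4 V.
LSB = 4.4 V / 2^22 = 1.0490 µV.
RMS of a uniform error over width LSB is LSB/√12 = 303 nV.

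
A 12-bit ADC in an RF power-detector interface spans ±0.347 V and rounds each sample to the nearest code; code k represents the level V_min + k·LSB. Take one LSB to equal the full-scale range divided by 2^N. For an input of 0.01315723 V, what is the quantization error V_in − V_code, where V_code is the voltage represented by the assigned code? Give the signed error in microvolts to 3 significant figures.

Full-scale range = 0.347 V − (-0.347 V) = 0.694 V. LSB = 0.694 V / 2^12 ≈ 169.4 µV.
(V_in − V_min)/LSB = (0.01315723 − (-0.347)) × 4096/0.694 = 2125.6542 → nearest code k = 2126.
V_code = -0.347 + (2126/4096) × 0.694 = 0.01321582031 V.
V_in − V_code = 0.01315723 − (0.01321582031) = −58.6 µV.

−58.6 µV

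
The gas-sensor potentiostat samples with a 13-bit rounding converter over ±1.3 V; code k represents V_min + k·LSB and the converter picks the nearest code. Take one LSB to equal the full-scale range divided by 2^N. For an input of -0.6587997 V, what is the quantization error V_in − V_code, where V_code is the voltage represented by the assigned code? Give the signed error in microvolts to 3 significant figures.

Range = 1.3 − (-1.3) = 2.6 V. LSB = 2.6 V / 2^13 ≈ 317.4 µV.
(-0.6587997 − (-1.3)) / LSB = 0.6412003 × 8192/2.6 = 2020.2742. Nearest integer: k = 2020.
V_code = V_min + k × range/2^13 = -1.3 + 2020 × 2.6/8192 = -0.6588867188 V.
e = -0.6587997 − (-0.6588867188) = +87.0 µV.

+87.0 µV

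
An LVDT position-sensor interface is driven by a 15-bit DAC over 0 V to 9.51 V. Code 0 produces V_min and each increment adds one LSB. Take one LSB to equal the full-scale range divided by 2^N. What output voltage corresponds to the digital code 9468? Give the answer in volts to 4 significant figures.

2.748 V

V_FS = 9.51 V. LSB = 9.51 V / 2^15.
V_out = 0 + 9468 × (9.51/32768) V
      = 0 V + 2.74782 V = 2.74782 V.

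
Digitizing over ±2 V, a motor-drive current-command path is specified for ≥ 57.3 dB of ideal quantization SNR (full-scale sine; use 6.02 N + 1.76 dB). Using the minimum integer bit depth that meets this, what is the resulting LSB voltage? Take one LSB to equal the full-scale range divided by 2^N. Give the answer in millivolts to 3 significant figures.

Range = 2 − (-2) = 4 V.
Solving 6.02 N ≥ 57.3 − 1.76: N ≥ 9.226. Round up → N = 10.
Step size = 4/1024 V = 3.91 mV.

3.91 mV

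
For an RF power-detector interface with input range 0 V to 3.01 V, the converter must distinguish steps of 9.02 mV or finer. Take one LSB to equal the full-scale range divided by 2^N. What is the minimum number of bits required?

Range is 3.01 V.
Need 2^N ≥ 3.01 V / 9.02 mV = 333.7 → N_min = 9.

9 bits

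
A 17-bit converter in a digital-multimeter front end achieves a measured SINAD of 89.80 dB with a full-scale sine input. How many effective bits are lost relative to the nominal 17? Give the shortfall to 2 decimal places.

2.38 bits

N_eff = (89.80 − 1.76)/6.02 = 14.6246 bits.
Shortfall = 17 − 14.6246 = 2.3754 bits.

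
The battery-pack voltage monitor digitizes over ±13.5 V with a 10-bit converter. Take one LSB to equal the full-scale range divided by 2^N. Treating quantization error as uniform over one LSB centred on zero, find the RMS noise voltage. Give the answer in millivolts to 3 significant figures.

Span: 13.5 V − (-13.5 V) = 27 V.
One LSB is 27 V / 1024 = 26.367 mV.
V_rms = LSB/√12 = 26.367 mV / √12 = 7.61 mV.

7.61 mV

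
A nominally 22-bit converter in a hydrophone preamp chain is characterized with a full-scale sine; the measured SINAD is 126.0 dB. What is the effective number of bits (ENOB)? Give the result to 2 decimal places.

20.64 bits

ENOB = (126.0 − 1.76)/6.02 = 20.6379 bits.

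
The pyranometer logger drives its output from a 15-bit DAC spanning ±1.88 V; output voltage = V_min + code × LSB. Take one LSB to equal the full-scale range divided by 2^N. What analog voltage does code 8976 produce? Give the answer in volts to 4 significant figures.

-0.8500 V

Full-scale range = 1.88 V − (-1.88 V) = 3.76 V. LSB = 3.76 V / 2^15.
V_out = -1.88 + 8976 × (3.76/32768) V
      = -1.88 + 1.02996 = -0.850039 V.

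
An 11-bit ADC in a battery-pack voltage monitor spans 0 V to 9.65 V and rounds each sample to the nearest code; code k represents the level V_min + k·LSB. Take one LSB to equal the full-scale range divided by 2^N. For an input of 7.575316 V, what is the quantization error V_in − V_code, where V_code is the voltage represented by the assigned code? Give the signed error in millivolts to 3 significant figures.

Span = 9.65 V. LSB = 9.65 V / 2^11 ≈ 4.712 mV.
(7.575316 − (0)) / LSB = 7.575316 × 2048/9.65 = 1607.6940. Nearest integer: k = 1608.
V_code = 0 + (1608/2048) × 9.65 = 7.576757813 V.
Error = V_in − V_code = 7.575316 − (7.576757813) = −1.44 mV.

−1.44 mV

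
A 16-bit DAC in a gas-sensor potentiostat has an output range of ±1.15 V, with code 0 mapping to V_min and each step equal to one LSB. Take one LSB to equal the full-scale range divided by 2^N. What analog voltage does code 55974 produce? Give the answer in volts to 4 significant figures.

The full-scale span is 1.15 − (-1.15) = 2.3 V. LSB = 2.3 V / 2^16.
V_out = V_min + code × LSB = -1.15 V + 55974 × 2.3 V / 65536
      = -1.15 + 1.96442 = 0.814420 V.

0.8144 V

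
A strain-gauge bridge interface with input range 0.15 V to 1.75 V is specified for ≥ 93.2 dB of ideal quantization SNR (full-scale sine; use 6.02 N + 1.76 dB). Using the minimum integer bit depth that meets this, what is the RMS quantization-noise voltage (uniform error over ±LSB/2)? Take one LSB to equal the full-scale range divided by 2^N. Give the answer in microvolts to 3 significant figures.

The full-scale span is 1.75 − (0.15) = 1.6 V.
Required N = ⌈(93.2 − 1.76)/6.02⌉ = ⌈15.189⌉ = 16.
Step size = 1.6/65536 V = 24.414 µV.
V_rms = LSB/√12 = 7.05 µV.

7.05 µV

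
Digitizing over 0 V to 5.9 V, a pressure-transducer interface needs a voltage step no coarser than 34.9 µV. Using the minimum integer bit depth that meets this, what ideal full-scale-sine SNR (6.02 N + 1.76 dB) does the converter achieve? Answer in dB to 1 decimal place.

110.1 dB

Full-scale range = 5.9 V.
Need 2^N ≥ 5.9 V / 34.9 µV = 169100 → N_min = 18.
Ideal SNR at N = 18: 6.02·18 + 1.76 = 110.1 dB.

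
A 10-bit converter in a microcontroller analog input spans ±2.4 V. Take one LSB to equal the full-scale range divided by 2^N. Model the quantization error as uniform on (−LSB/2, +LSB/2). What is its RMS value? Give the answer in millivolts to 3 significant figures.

Range = 2.4 − (-2.4) = 4.8 V.
LSB = 4.8 V ÷ 2^10 = 4.8/1024 V = 4.6875 mV.
For a uniform distribution on [−LSB/2, +LSB/2], V_rms = LSB/√12 = 4.6875 mV/3.4641 = 1.35 mV.

1.35 mV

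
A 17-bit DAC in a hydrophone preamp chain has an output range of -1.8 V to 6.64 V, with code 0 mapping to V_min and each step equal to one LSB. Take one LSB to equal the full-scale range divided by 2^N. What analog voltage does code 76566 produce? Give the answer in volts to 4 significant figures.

Span: 6.64 V − (-1.8 V) = 8.44 V. LSB = 8.44 V / 2^17.
V_out = V_min + code × LSB = -1.8 V + 76566 × 8.44 V / 131072
      = -1.8 V + 4.93024 V = 3.13024 V.

3.130 V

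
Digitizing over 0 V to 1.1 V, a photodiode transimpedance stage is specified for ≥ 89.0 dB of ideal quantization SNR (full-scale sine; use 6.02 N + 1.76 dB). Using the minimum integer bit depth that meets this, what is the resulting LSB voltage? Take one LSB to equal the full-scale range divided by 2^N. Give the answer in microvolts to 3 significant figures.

Span = 1.1 V.
6.02 N + 1.76 ≥ 89.0 gives N ≥ 14.492, so the minimum integer is 15.
LSB = 1.1 V / 2^15 = 33.6 µV.

33.6 µV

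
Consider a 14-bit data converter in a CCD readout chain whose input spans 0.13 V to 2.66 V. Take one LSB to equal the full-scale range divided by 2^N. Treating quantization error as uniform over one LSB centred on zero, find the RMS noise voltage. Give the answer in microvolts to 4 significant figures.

Range = 2.66 − (0.13) = 2.53 V.
Step size = 2.53/16384 V = 154.419 µV.
For a uniform distribution on [−LSB/2, +LSB/2], V_rms = LSB/√12 = 154.419 µV/3.4641 = 44.58 µV.

44.58 µV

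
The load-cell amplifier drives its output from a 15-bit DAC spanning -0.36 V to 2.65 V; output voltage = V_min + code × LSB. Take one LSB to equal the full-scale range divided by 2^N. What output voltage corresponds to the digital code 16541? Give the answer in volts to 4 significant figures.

Span: 2.65 V − (-0.36 V) = 3.01 V. LSB = 3.01 V / 2^15.
V_out = V_min + code × LSB = -0.36 V + 16541 × 3.01 V / 32768
      = -0.36 + 1.51942 = 1.15942 V.

1.159 V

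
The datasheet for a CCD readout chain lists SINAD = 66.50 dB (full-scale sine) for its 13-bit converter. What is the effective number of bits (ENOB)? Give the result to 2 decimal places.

10.75 bits

Inverting SNR = 6.02 N + 1.76: N_eff = (66.50 − 1.76)/6.02 = 10.7542.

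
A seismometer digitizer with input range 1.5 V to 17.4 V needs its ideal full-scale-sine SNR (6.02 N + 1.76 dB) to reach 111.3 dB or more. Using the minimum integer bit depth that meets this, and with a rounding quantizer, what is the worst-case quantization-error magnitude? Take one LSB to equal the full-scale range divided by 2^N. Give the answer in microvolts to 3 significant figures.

Full-scale range = 17.4 V − (1.5 V) = 15.9 V.
Required N = ⌈(111.3 − 1.76)/6.02⌉ = ⌈18.196⌉ = 19.
LSB = 15.9 V / 2^19 = 30.327 µV.
Half an LSB is 15.2 µV.

15.2 µV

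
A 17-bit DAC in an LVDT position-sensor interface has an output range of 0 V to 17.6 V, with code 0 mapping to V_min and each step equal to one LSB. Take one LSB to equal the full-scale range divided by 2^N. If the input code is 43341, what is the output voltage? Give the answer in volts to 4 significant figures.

Full-scale range = 17.6 V. LSB = 17.6 V / 2^17.
Output = V_min + (43341/131072) × range = 0 + 0.330666 × 17.6 V
      = 0 + 5.81971 = 5.81971 V.

5.820 V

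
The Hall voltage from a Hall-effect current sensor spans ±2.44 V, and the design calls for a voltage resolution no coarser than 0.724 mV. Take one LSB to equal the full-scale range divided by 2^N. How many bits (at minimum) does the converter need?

13 bits

The full-scale span is 2.44 − (-2.44) = 4.88 V.
Required number of levels: 4.88/0.724 mV = 6740.3; smallest N with 2^N ≥ that is 13.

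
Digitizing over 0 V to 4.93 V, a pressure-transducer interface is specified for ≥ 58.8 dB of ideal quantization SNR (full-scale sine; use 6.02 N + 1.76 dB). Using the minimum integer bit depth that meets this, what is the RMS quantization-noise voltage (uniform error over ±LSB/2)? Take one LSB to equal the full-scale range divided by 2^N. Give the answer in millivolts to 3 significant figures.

1.39 mV

Span = 4.93 V.
N ≥ (58.8 − 1.76)/6.02 = 9.475 → N_min = 10.
One LSB is 4.93 V / 1024 = 4.8145 mV.
V_rms = LSB/√12 = 1.39 mV.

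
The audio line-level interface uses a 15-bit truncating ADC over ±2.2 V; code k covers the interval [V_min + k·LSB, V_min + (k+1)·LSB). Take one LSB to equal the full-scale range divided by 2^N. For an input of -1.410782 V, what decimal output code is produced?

5877

The full-scale span is 2.2 − (-2.2) = 4.4 V. LSB = 4.4 V / 2^15 ≈ 134.3 µV.
code = ⌊(V_in − V_min)/LSB⌋ = ⌊(V_in − V_min) × 2^15 / range⌋
     = ⌊(-1.410782 − (-2.2)) × 32768 / 4.4⌋ = ⌊0.789218 × 32768/4.4⌋
     = ⌊5877.522⌋ = 5877.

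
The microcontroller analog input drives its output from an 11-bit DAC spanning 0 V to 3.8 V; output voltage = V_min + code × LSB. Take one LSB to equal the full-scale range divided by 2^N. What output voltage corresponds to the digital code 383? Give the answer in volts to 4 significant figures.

0.7106 V

V_FS = 3.8 V. LSB = 3.8 V / 2^11.
V_out = 0 + 383 × (3.8/2048) V
      = 0 + 0.710645 = 0.710645 V.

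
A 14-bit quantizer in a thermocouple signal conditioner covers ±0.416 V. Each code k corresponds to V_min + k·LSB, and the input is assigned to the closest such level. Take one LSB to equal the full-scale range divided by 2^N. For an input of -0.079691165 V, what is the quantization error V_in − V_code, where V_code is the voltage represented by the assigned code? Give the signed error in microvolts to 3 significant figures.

Full-scale range = 0.416 V − (-0.416 V) = 0.832 V. LSB = 0.832 V / 2^14 ≈ 50.78 µV.
Position in LSBs: (-0.079691165 − (-0.416)) × 16384/0.832 = 6622.6971; rounding gives k = 6623.
Reconstructed level: -0.416 + 6623 × 0.832/16384 V = -0.079675781250 V.
e = -0.079691165 − (-0.079675781250) = −15.4 µV.

−15.4 µV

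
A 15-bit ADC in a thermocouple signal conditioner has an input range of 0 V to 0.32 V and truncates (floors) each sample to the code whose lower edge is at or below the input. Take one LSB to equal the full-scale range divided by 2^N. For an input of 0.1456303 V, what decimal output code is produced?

Range is 0.32 V. LSB = 0.32 V / 2^15 ≈ 9.766 µV.
(V_in − V_min) × 2^15/range = (0.1456303 − (0)) × 32768/0.32 = 14912.543.
Floor → code = 14912.

14912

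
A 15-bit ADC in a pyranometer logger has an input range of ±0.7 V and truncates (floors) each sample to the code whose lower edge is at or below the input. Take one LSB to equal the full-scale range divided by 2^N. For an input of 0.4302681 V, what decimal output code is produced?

Range = 0.7 − (-0.7) = 1.4 V. LSB = 1.4 V / 2^15 ≈ 42.72 µV.
(V_in − V_min) × 2^15/range = (0.4302681 − (-0.7)) × 32768/1.4 = 26454.732.
Floor → code = 26454.

26454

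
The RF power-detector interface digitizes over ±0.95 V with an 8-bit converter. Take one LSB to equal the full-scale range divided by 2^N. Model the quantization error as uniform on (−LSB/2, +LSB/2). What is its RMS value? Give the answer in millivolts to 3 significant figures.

2.14 mV

The full-scale span is 0.95 − (-0.95) = 1.9 V.
LSB = 1.9 V / 2^8 = 7.4219 mV.
RMS of a uniform error over width LSB is LSB/√12 = 2.14 mV.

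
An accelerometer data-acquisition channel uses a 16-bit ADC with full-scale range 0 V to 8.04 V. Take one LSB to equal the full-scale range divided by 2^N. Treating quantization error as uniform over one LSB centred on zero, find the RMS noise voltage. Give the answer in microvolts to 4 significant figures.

Range is 8.04 V.
One LSB is 8.04 V / 65536 = 122.681 µV.
V_rms = LSB/√12 = 122.681 µV / √12 = 35.41 µV.

35.41 µV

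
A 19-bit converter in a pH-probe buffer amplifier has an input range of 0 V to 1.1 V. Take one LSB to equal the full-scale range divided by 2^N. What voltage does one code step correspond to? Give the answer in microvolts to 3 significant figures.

Range is 1.1 V.
Number of codes = 2^19 = 524288.
LSB = 1.1 V ÷ 2^19 = 1.1/524288 V = 2.10 µV.

2.10 µV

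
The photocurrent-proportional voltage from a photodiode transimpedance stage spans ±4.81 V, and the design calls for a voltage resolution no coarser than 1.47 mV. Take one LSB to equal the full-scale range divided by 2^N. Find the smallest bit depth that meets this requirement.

Span: 4.81 V − (-4.81 V) = 9.62 V.
Required number of levels: 9.62/1.47 mV = 6544.2; smallest N with 2^N ≥ that is 13.

13 bits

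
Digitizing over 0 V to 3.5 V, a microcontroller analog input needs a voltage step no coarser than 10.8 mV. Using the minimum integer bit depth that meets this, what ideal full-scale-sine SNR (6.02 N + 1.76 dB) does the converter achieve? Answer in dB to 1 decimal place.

55.9 dB

V_FS = 3.5 V.
Required number of levels: 3.5/10.8 mV = 324.07; smallest N with 2^N ≥ that is 9.
SNR = 6.02 × 9 + 1.76 = 55.94 dB.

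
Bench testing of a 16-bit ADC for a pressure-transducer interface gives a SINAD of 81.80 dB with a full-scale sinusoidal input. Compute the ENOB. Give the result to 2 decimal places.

13.30 bits

ENOB = (81.80 − 1.76)/6.02 = 13.2957 bits.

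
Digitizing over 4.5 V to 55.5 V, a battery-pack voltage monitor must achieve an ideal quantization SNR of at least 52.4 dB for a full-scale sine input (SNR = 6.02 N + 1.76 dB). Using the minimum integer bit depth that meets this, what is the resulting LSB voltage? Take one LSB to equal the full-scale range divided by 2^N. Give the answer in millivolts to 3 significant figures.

99.6 mV

Full-scale range = 55.5 V − (4.5 V) = 51 V.
6.02 N + 1.76 ≥ 52.4 gives N ≥ 8.412, so the minimum integer is 9.
LSB = 51 V ÷ 2^9 = 51/512 V = 99.6 mV.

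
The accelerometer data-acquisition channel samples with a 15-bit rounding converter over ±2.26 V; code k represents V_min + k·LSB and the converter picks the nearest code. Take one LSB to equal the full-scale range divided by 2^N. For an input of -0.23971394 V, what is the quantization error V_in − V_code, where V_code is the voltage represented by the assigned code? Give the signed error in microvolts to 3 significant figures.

The full-scale span is 2.26 − (-2.26) = 4.52 V. LSB = 4.52 V / 2^15 ≈ 137.9 µV.
(V_in − V_min)/LSB = (-0.23971394 − (-2.26)) × 32768/4.52 = 14646.1800 → nearest code k = 14646.
V_code = -2.26 + (14646/32768) × 4.52 = -0.23973876953 V.
Error = V_in − V_code = -0.23971394 − (-0.23973876953) = +24.8 µV.

+24.8 µV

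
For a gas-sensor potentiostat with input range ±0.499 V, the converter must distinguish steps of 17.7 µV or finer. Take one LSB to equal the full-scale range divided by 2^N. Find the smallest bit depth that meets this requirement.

16 bits

Range = 0.499 − (-0.499) = 0.998 V.
0.998 V / 17.7 µV = 56380. Since 2^15 = 32768 and 2^16 = 65536, N = 16.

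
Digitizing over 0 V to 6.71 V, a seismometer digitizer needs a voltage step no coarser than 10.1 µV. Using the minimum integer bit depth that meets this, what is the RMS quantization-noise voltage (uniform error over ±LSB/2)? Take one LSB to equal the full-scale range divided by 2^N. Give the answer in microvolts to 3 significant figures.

1.85 µV

Full-scale range = 6.71 V.
Need 2^N ≥ 6.71 V / 10.1 µV = 664400 → N_min = 20.
Step size = 6.71/1048576 V = 6.3992 µV.
RMS noise = LSB/√12 = 1.85 µV.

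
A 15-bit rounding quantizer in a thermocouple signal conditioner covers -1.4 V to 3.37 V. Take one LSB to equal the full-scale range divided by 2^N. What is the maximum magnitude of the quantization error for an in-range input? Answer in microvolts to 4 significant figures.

72.78 µV

The full-scale span is 3.37 − (-1.4) = 4.77 V.
One LSB is 4.77 V / 32768 = 145.569 µV.
Worst-case error for round-to-nearest is half an LSB: 72.78 µV.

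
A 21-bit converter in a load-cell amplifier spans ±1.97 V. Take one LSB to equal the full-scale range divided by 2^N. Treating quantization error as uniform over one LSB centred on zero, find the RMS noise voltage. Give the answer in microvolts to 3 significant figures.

The full-scale span is 1.97 − (-1.97) = 3.94 V.
LSB = 3.94 V ÷ 2^21 = 3.94/2097152 V = 1.8787 µV.
For a uniform distribution on [−LSB/2, +LSB/2], V_rms = LSB/√12 = 1.8787 µV/3.4641 = 0.542 µV.

0.542 µV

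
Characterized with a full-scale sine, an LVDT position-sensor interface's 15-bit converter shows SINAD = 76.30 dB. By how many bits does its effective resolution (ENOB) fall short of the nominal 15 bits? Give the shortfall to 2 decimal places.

2.62 bits

N_eff = (76.30 − 1.76)/6.02 = 12.3821 bits.
15 − 12.3821 = 2.62 bits below nominal.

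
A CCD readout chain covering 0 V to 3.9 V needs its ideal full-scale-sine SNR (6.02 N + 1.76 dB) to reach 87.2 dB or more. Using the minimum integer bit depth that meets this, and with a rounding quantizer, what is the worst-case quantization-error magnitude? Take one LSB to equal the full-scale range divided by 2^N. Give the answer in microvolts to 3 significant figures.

V_FS = 3.9 V.
Required N = ⌈(87.2 − 1.76)/6.02⌉ = ⌈14.193⌉ = 15.
LSB = 3.9 V / 2^15 = 119.02 µV.
|e|_max = LSB/2 = 59.5 µV.

59.5 µV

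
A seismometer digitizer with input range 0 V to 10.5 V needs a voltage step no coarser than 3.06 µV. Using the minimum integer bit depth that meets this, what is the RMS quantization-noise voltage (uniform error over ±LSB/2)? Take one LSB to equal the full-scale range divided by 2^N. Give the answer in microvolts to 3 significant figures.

Span = 10.5 V.
10.5 V / 3.06 µV = 3.431e6. Since 2^21 = 2097152 and 2^22 = 4194304, N = 22.
LSB = 10.5 V ÷ 2^22 = 10.5/4194304 V = 2.5034 µV.
σ_q = LSB/√12 = 2.5034 µV/3.4641 = 0.723 µV.

0.723 µV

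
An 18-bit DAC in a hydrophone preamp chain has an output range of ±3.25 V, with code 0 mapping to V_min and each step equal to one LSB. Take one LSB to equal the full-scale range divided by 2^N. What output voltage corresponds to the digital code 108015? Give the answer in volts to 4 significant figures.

Full-scale range = 3.25 V − (-3.25 V) = 6.5 V. LSB = 6.5 V / 2^18.
V_out = -3.25 + 108015 × (6.5/262144) V
      = -3.25 + 2.67829 = -0.571711 V.

-0.5717 V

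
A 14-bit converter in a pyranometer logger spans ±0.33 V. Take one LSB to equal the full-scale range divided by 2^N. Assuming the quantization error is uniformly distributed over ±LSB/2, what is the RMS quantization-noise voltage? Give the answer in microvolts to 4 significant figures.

11.63 µV

Range = 0.33 − (-0.33) = 0.66 V.
One LSB is 0.66 V / 16384 = 40.2832 µV.
σ_q = LSB/√12 = 40.2832 µV/3.4641 = 11.63 µV.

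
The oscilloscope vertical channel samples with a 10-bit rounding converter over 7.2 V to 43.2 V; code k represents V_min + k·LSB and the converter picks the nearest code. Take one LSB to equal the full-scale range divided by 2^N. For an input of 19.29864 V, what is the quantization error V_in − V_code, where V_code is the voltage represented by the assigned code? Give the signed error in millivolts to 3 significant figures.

Full-scale range = 43.2 V − (7.2 V) = 36 V. LSB = 36 V / 2^10 ≈ 35.16 mV.
Position in LSBs: (19.29864 − (7.2)) × 1024/36 = 344.1391; rounding gives k = 344.
V_code = 7.2 + (344/1024) × 36 = 19.29375000 V.
e = 19.29864 − (19.29375000) = +4.89 mV.

+4.89 mV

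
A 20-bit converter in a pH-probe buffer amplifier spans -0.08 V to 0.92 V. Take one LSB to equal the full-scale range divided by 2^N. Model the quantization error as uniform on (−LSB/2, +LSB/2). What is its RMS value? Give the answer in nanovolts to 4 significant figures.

275.3 nV

Span: 0.92 V − (-0.08 V) = 1 V.
LSB = 1 V / 2^20 = 0.953674 µV.
V_rms = LSB/√12 = 0.953674 µV / √12 = 275.3 nV.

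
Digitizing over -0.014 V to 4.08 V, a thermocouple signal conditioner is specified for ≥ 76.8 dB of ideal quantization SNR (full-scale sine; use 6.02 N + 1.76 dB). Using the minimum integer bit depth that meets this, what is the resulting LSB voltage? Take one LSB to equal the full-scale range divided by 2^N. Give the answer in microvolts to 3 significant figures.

500 µV

Range = 4.08 − (-0.014) = 4.094 V.
6.02 N + 1.76 ≥ 76.8 gives N ≥ 12.465, so the minimum integer is 13.
Step size = 4.094/8192 V = 500 µV.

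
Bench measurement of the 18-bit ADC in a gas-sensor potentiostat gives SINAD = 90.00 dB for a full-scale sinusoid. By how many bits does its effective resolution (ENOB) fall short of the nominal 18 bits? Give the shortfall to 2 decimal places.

Effective bits = (90.00 − 1.76)/6.02 = 14.6578.
18 − 14.6578 = 3.34 bits below nominal.

3.34 bits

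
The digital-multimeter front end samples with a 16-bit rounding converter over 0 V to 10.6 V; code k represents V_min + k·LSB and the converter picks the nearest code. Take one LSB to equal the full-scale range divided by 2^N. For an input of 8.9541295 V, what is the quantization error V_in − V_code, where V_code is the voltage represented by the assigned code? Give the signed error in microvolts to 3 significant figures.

+27.9 µV

Range is 10.6 V. LSB = 10.6 V / 2^16 ≈ 161.7 µV.
Position in LSBs: (8.9541295 − (0)) × 65536/10.6 = 55360.1727; rounding gives k = 55360.
Reconstructed level: 0 + 55360 × 10.6/65536 V = 8.9541015625 V.
e = 8.9541295 − (8.9541015625) = +27.9 µV.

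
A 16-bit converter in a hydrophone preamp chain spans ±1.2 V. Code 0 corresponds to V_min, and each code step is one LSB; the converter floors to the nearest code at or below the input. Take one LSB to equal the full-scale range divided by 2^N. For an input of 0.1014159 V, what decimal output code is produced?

35537

Full-scale range = 1.2 V − (-1.2 V) = 2.4 V. LSB = 2.4 V / 2^16 ≈ 36.62 µV.
code = ⌊(V_in − V_min)/LSB⌋ = ⌊(V_in − V_min) × 2^16 / range⌋
     = ⌊(0.1014159 − (-1.2)) × 65536 / 2.4⌋ = ⌊1.3014159 × 65536/2.4⌋
     = ⌊35537.330⌋ = 35537.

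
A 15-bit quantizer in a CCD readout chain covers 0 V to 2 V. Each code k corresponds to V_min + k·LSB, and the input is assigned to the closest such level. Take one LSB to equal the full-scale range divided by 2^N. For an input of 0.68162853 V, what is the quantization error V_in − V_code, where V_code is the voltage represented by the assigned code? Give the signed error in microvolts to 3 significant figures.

Full-scale range = 2 V. LSB = 2 V / 2^15 ≈ 61.04 µV.
Position in LSBs: (0.68162853 − (0)) × 32768/2 = 11167.8018; rounding gives k = 11168.
V_code = 0 + (11168/32768) × 2 = 0.68164062500 V.
e = 0.68162853 − (0.68164062500) = −12.1 µV.

−12.1 µV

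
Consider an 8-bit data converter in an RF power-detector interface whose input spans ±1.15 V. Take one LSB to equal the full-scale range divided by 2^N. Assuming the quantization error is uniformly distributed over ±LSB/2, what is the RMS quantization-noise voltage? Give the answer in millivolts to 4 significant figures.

2.594 mV

Range = 1.15 − (-1.15) = 2.3 V.
LSB = 2.3 V ÷ 2^8 = 2.3/256 V = 8.98438 mV.
V_rms = LSB/√12 = 8.98438 mV / √12 = 2.594 mV.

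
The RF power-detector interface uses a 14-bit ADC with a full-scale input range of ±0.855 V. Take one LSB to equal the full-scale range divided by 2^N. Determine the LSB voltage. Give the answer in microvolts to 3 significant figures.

104 µV

Range = 0.855 − (-0.855) = 1.71 V.
There are 2^14 = 16384 steps.
LSB = 1.71 V ÷ 2^14 = 1.71/16384 V = 104 µV.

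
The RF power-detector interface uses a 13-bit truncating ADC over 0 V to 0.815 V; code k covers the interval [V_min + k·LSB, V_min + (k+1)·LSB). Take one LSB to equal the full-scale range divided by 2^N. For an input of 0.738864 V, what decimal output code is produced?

Full-scale range = 0.815 V. LSB = 0.815 V / 2^13 ≈ 99.49 µV.
(V_in − V_min) × 2^13/range = (0.738864 − (0)) × 8192/0.815 = 7426.716.
Floor → code = 7426.

7426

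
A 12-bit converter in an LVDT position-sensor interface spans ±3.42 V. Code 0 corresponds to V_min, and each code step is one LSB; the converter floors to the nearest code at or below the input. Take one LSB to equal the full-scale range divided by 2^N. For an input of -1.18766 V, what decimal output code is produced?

1336

The full-scale span is 3.42 − (-3.42) = 6.84 V. LSB = 6.84 V / 2^12 ≈ 1.670 mV.
V_in − V_min = -1.18766 − (-3.42) = 2.23234 V.
Divide by LSB: 2.23234 × 4096/6.84 = 1336.7931.
Truncating gives code 1336.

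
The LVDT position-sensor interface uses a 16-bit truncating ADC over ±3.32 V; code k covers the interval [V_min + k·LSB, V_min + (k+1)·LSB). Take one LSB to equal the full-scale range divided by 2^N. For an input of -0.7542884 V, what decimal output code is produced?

Span: 3.32 V − (-3.32 V) = 6.64 V. LSB = 6.64 V / 2^16 ≈ 101.3 µV.
code = ⌊(V_in − V_min)/LSB⌋ = ⌊(V_in − V_min) × 2^16 / range⌋
     = ⌊(-0.7542884 − (-3.32)) × 65536 / 6.64⌋ = ⌊2.5657116 × 65536/6.64⌋
     = ⌊25323.264⌋ = 25323.

25323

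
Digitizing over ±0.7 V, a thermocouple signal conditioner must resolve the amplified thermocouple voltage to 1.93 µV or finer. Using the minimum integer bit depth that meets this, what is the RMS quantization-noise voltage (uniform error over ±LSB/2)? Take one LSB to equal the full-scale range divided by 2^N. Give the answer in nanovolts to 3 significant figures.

Span: 0.7 V − (-0.7 V) = 1.4 V.
Need 2^N ≥ 1.4 V / 1.93 µV = 725400 → N_min = 20.
One LSB is 1.4 V / 1048576 = 1.3351 µV.
σ_q = LSB/√12 = 1.3351 µV/3.4641 = 385 nV.

385 nV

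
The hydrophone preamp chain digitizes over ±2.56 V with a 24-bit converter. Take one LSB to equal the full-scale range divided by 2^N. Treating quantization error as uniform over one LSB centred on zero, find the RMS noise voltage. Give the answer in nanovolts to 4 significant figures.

Range = 2.56 − (-2.56) = 5.12 V.
LSB = 5.12 V ÷ 2^24 = 5.12/16777216 V = 305.176 nV.
For a uniform distribution on [−LSB/2, +LSB/2], V_rms = LSB/√12 = 305.176 nV/3.4641 = 88.10 nV.

88.10 nV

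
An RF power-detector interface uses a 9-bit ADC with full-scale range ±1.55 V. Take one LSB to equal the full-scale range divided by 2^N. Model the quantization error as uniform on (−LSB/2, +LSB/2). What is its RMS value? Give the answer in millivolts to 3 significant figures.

1.75 mV

Full-scale range = 1.55 V − (-1.55 V) = 3.1 V.
Step size = 3.1/512 V = 6.0547 mV.
σ_q = LSB/√12 = 6.0547 mV/3.4641 = 1.75 mV.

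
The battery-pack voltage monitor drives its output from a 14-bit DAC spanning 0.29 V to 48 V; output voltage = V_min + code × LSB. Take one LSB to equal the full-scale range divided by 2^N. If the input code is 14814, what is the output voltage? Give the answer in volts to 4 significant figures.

43.43 V

Range = 48 − (0.29) = 47.71 V. LSB = 47.71 V / 2^14.
V_out = 0.29 + 14814 × (47.71/16384) V
      = 0.29 + 43.1382 = 43.4282 V.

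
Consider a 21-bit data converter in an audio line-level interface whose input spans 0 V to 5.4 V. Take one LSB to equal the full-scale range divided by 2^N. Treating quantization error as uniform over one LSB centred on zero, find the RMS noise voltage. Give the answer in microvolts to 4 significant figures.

0.7433 µV

Full-scale range = 5.4 V.
Step size = 5.4/2097152 V = 2.57492 µV.
RMS of a uniform error over width LSB is LSB/√12 = 0.7433 µV.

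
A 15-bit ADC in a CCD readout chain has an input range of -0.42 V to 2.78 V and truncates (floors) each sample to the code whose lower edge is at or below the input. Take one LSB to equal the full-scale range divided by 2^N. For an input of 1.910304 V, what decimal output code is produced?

Range = 2.78 − (-0.42) = 3.2 V. LSB = 3.2 V / 2^15 ≈ 97.66 µV.
V_in − V_min = 1.910304 − (-0.42) = 2.330304 V.
Divide by LSB: 2.330304 × 32768/3.2 = 23862.3130.
Truncating gives code 23862.

23862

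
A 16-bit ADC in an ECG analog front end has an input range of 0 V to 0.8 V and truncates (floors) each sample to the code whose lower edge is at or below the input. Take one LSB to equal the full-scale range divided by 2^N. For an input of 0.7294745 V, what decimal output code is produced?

59758

V_FS = 0.8 V. LSB = 0.8 V / 2^16 ≈ 12.21 µV.
V_in − V_min = 0.7294745 − (0) = 0.7294745 V.
Divide by LSB: 0.7294745 × 65536/0.8 = 59758.5510.
Truncating gives code 59758.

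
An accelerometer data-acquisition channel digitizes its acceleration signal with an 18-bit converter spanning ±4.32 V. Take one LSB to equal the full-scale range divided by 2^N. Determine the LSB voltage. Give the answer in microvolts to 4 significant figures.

32.96 µV

Full-scale range = 4.32 V − (-4.32 V) = 8.64 V.
There are 2^18 = 262144 steps.
LSB = 8.64 V / 2^18 = 32.96 µV.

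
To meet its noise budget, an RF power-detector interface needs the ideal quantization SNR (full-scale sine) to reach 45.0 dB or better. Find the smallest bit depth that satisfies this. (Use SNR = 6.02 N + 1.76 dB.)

8 bits

Solving 6.02 N ≥ 45.0 − 1.76: N ≥ 7.183. Round up → N = 8.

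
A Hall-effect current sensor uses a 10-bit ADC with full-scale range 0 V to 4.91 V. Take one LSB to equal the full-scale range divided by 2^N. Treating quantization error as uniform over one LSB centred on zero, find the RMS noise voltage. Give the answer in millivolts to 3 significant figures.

Span = 4.91 V.
One LSB is 4.91 V / 1024 = 4.7949 mV.
σ_q = LSB/√12 = 4.7949 mV/3.4641 = 1.38 mV.

1.38 mV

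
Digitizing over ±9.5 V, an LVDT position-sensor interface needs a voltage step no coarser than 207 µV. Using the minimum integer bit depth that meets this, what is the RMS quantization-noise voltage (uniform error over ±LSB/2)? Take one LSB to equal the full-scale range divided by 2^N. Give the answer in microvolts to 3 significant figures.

Full-scale range = 9.5 V − (-9.5 V) = 19 V.
Need 2^N ≥ 19 V / 207 µV = 91790 → N_min = 17.
One LSB is 19 V / 131072 = 144.96 µV.
σ_q = LSB/√12 = 144.96 µV/3.4641 = 41.8 µV.

41.8 µV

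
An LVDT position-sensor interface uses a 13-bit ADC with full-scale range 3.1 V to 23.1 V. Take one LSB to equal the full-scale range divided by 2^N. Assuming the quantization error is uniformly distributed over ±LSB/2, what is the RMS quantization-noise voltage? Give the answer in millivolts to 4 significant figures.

0.7048 mV

Range = 23.1 − (3.1) = 20 V.
LSB = 20 V ÷ 2^13 = 20/8192 V = 2.44141 mV.
σ_q = LSB/√12 = 2.44141 mV/3.4641 = 0.7048 mV.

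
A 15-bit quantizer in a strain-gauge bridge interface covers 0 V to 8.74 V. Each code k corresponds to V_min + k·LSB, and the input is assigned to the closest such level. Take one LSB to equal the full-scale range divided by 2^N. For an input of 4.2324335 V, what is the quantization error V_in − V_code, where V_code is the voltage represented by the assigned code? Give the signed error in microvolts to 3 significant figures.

Full-scale range = 8.74 V. LSB = 8.74 V / 2^15 ≈ 266.7 µV.
(V_in − V_min)/LSB = (4.2324335 − (0)) × 32768/8.74 = 15868.2358 → nearest code k = 15868.
Reconstructed level: 0 + 15868 × 8.74/32768 V = 4.2323706055 V.
Error = V_in − V_code = 4.2324335 − (4.2323706055) = +62.9 µV.

+62.9 µV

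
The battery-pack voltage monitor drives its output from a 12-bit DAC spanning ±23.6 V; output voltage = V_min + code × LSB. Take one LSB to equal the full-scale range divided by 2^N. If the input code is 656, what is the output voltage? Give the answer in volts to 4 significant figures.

-16.04 V

Span: 23.6 V − (-23.6 V) = 47.2 V. LSB = 47.2 V / 2^12.
Output = V_min + (656/4096) × range = -23.6 + 0.160156 × 47.2 V
      = -23.6 V + 7.55938 V = -16.0406 V.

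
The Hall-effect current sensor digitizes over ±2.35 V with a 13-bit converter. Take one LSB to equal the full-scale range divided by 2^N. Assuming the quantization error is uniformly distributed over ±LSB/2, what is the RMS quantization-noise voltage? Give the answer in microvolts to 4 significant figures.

Range = 2.35 − (-2.35) = 4.7 V.
LSB = 4.7 V / 2^13 = 0.573730 mV.
V_rms = LSB/√12 = 0.573730 mV / √12 = 165.6 µV.

165.6 µV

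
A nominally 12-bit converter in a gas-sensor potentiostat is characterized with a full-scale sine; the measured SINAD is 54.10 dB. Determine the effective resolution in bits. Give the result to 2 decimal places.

Inverting SNR = 6.02 N + 1.76: N_eff = (54.10 − 1.76)/6.02 = 8.6944.

8.69 bits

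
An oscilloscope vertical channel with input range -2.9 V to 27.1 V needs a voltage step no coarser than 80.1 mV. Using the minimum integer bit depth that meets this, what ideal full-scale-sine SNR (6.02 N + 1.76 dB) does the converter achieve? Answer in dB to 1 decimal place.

55.9 dB

Span: 27.1 V − (-2.9 V) = 30 V.
Required number of levels: 30/80.1 mV = 374.53; smallest N with 2^N ≥ that is 9.
6.02(9) + 1.76 = 55.94 dB.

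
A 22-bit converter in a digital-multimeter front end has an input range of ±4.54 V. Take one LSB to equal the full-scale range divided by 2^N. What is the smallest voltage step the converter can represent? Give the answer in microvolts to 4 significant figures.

2.165 µV

Range = 4.54 − (-4.54) = 9.08 V.
There are 2^22 = 4194304 steps.
Step size = 9.08/4194304 V = 2.165 µV.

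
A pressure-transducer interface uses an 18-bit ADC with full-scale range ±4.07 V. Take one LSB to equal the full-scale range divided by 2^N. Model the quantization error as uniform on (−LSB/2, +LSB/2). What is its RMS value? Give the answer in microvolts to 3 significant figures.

8.96 µV

Range = 4.07 − (-4.07) = 8.14 V.
Step size = 8.14/262144 V = 31.052 µV.
V_rms = LSB/√12 = 31.052 µV / √12 = 8.96 µV.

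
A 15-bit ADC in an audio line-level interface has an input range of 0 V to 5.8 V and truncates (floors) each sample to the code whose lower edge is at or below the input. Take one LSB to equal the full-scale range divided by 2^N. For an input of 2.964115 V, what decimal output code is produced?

V_FS = 5.8 V. LSB = 5.8 V / 2^15 ≈ 177.0 µV.
code = ⌊(V_in − V_min)/LSB⌋ = ⌊(V_in − V_min) × 2^15 / range⌋
     = ⌊(2.964115 − (0)) × 32768 / 5.8⌋ = ⌊2.964115 × 32768/5.8⌋
     = ⌊16746.228⌋ = 16746.

16746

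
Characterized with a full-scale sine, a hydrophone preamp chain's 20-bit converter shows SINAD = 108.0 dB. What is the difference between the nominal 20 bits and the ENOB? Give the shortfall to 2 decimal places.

2.35 bits

Effective bits = (108.0 − 1.76)/6.02 = 17.6478.
Lost resolution: 20 − 17.6478 = 2.3522 bits.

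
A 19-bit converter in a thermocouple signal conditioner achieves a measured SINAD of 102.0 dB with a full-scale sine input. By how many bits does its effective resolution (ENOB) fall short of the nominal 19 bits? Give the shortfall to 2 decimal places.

2.35 bits

ENOB = (SINAD − 1.76)/6.02 = (102.0 − 1.76)/6.02 = 16.6512 bits.
Lost resolution: 19 − 16.6512 = 2.3488 bits.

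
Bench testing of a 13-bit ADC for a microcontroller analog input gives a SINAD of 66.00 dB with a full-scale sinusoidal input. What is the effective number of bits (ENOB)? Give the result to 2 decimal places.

ENOB = (SINAD − 1.76) / 6.02 = (66.00 − 1.76) / 6.02 = 64.24 / 6.02 = 10.6711.

10.67 bits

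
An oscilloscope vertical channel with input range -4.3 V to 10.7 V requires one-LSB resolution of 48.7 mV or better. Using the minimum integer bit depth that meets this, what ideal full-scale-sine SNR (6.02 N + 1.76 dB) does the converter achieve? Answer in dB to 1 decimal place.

The full-scale span is 10.7 − (-4.3) = 15 V.
15 V / 48.7 mV = 308.0. Since 2^8 = 256 and 2^9 = 512, N = 9.
Ideal SNR at N = 9: 6.02·9 + 1.76 = 55.9 dB.

55.9 dB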